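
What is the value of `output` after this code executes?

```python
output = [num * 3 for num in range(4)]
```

Let's trace through this code step by step.

Initialize: output = [num * 3 for num in range(4)]

After execution: output = [0, 3, 6, 9]
[0, 3, 6, 9]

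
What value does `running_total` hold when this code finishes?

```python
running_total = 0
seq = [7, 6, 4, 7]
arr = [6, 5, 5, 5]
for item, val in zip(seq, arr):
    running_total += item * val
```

Let's trace through this code step by step.

Initialize: running_total = 0
Initialize: seq = [7, 6, 4, 7]
Initialize: arr = [6, 5, 5, 5]
Entering loop: for item, val in zip(seq, arr):

After execution: running_total = 127
127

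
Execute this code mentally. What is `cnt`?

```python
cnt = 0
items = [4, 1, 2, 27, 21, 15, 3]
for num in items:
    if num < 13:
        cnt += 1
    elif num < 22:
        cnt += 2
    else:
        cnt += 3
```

Let's trace through this code step by step.

Initialize: cnt = 0
Initialize: items = [4, 1, 2, 27, 21, 15, 3]
Entering loop: for num in items:

After execution: cnt = 11
11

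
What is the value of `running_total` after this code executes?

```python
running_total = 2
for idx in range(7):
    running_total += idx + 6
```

Let's trace through this code step by step.

Initialize: running_total = 2
Entering loop: for idx in range(7):

After execution: running_total = 65
65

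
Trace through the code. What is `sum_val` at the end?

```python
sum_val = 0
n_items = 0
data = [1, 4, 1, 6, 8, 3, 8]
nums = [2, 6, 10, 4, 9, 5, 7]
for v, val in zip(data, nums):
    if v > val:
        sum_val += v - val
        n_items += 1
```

Let's trace through this code step by step.

Initialize: sum_val = 0
Initialize: n_items = 0
Initialize: data = [1, 4, 1, 6, 8, 3, 8]
Initialize: nums = [2, 6, 10, 4, 9, 5, 7]
Entering loop: for v, val in zip(data, nums):

After execution: sum_val = 3
3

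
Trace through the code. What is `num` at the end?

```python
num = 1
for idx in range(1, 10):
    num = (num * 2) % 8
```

Let's trace through this code step by step.

Initialize: num = 1
Entering loop: for idx in range(1, 10):

After execution: num = 0
0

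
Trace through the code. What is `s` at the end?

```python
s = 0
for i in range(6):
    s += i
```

Let's trace through this code step by step.

Initialize: s = 0
Entering loop: for i in range(6):

After execution: s = 15
15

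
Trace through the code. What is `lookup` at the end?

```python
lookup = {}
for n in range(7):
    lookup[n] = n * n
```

Let's trace through this code step by step.

Initialize: lookup = {}
Entering loop: for n in range(7):

After execution: lookup = {0: 0, 1: 1, 2: 4, 3: 9, 4: 16, 5: 25, 6: 36}
{0: 0, 1: 1, 2: 4, 3: 9, 4: 16, 5: 25, 6: 36}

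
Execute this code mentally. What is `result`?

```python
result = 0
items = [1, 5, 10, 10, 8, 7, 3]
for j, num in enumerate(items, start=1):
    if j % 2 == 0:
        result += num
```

Let's trace through this code step by step.

Initialize: result = 0
Initialize: items = [1, 5, 10, 10, 8, 7, 3]
Entering loop: for j, num in enumerate(items, start=1):

After execution: result = 22
22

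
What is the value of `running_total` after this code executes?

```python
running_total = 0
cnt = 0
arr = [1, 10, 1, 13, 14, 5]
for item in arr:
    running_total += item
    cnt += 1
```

Let's trace through this code step by step.

Initialize: running_total = 0
Initialize: cnt = 0
Initialize: arr = [1, 10, 1, 13, 14, 5]
Entering loop: for item in arr:

After execution: running_total = 44
44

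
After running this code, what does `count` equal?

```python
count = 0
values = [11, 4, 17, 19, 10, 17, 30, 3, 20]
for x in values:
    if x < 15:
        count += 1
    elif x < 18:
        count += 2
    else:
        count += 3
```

Let's trace through this code step by step.

Initialize: count = 0
Initialize: values = [11, 4, 17, 19, 10, 17, 30, 3, 20]
Entering loop: for x in values:

After execution: count = 17
17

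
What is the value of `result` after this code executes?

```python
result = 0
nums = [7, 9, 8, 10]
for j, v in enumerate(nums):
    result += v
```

Let's trace through this code step by step.

Initialize: result = 0
Initialize: nums = [7, 9, 8, 10]
Entering loop: for j, v in enumerate(nums):

After execution: result = 34
34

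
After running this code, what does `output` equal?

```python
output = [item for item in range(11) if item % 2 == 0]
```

Let's trace through this code step by step.

Initialize: output = [item for item in range(11) if item % 2 == 0]

After execution: output = [0, 2, 4, 6, 8, 10]
[0, 2, 4, 6, 8, 10]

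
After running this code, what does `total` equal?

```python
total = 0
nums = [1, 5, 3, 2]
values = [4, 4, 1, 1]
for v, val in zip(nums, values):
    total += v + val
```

Let's trace through this code step by step.

Initialize: total = 0
Initialize: nums = [1, 5, 3, 2]
Initialize: values = [4, 4, 1, 1]
Entering loop: for v, val in zip(nums, values):

After execution: total = 21
21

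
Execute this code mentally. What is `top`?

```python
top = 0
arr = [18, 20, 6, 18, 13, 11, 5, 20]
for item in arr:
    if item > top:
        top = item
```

Let's trace through this code step by step.

Initialize: top = 0
Initialize: arr = [18, 20, 6, 18, 13, 11, 5, 20]
Entering loop: for item in arr:

After execution: top = 20
20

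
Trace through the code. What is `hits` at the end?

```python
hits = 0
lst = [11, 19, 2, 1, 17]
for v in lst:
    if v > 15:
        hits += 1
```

Let's trace through this code step by step.

Initialize: hits = 0
Initialize: lst = [11, 19, 2, 1, 17]
Entering loop: for v in lst:

After execution: hits = 2
2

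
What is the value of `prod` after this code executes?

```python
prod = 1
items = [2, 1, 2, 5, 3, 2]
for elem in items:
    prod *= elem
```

Let's trace through this code step by step.

Initialize: prod = 1
Initialize: items = [2, 1, 2, 5, 3, 2]
Entering loop: for elem in items:

After execution: prod = 120
120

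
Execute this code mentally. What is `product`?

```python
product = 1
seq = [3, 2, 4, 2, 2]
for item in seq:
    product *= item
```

Let's trace through this code step by step.

Initialize: product = 1
Initialize: seq = [3, 2, 4, 2, 2]
Entering loop: for item in seq:

After execution: product = 96
96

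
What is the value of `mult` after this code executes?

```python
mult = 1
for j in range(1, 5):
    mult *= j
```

Let's trace through this code step by step.

Initialize: mult = 1
Entering loop: for j in range(1, 5):

After execution: mult = 24
24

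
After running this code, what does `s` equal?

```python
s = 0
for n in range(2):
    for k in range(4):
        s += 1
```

Let's trace through this code step by step.

Initialize: s = 0
Entering loop: for n in range(2):

After execution: s = 8
8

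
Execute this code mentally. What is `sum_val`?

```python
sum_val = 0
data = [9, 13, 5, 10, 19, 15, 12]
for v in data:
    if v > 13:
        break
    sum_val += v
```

Let's trace through this code step by step.

Initialize: sum_val = 0
Initialize: data = [9, 13, 5, 10, 19, 15, 12]
Entering loop: for v in data:

After execution: sum_val = 37
37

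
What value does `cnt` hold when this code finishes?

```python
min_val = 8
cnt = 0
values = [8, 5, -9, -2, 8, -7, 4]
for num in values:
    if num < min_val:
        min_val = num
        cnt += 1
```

Let's trace through this code step by step.

Initialize: min_val = 8
Initialize: cnt = 0
Initialize: values = [8, 5, -9, -2, 8, -7, 4]
Entering loop: for num in values:

After execution: cnt = 2
2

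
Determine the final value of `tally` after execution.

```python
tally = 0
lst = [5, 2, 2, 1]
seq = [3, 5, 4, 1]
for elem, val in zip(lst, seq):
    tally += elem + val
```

Let's trace through this code step by step.

Initialize: tally = 0
Initialize: lst = [5, 2, 2, 1]
Initialize: seq = [3, 5, 4, 1]
Entering loop: for elem, val in zip(lst, seq):

After execution: tally = 23
23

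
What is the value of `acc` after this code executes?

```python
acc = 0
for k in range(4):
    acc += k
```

Let's trace through this code step by step.

Initialize: acc = 0
Entering loop: for k in range(4):

After execution: acc = 6
6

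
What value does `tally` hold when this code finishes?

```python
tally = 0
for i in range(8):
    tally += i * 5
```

Let's trace through this code step by step.

Initialize: tally = 0
Entering loop: for i in range(8):

After execution: tally = 140
140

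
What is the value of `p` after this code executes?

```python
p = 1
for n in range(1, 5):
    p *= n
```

Let's trace through this code step by step.

Initialize: p = 1
Entering loop: for n in range(1, 5):

After execution: p = 24
24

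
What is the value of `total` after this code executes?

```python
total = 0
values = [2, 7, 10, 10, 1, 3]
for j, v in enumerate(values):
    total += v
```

Let's trace through this code step by step.

Initialize: total = 0
Initialize: values = [2, 7, 10, 10, 1, 3]
Entering loop: for j, v in enumerate(values):

After execution: total = 33
33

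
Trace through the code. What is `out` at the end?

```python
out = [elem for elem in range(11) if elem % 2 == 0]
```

Let's trace through this code step by step.

Initialize: out = [elem for elem in range(11) if elem % 2 == 0]

After execution: out = [0, 2, 4, 6, 8, 10]
[0, 2, 4, 6, 8, 10]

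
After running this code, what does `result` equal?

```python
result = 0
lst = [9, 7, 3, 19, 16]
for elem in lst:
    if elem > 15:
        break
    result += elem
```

Let's trace through this code step by step.

Initialize: result = 0
Initialize: lst = [9, 7, 3, 19, 16]
Entering loop: for elem in lst:

After execution: result = 19
19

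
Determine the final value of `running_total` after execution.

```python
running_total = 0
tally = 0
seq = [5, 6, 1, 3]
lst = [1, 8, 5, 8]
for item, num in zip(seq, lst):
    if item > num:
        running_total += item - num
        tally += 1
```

Let's trace through this code step by step.

Initialize: running_total = 0
Initialize: tally = 0
Initialize: seq = [5, 6, 1, 3]
Initialize: lst = [1, 8, 5, 8]
Entering loop: for item, num in zip(seq, lst):

After execution: running_total = 4
4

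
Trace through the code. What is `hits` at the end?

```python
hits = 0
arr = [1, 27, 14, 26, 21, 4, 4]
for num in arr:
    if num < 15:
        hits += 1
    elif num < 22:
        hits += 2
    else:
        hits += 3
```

Let's trace through this code step by step.

Initialize: hits = 0
Initialize: arr = [1, 27, 14, 26, 21, 4, 4]
Entering loop: for num in arr:

After execution: hits = 12
12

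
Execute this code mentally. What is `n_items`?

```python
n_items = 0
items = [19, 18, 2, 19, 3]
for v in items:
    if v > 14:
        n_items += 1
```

Let's trace through this code step by step.

Initialize: n_items = 0
Initialize: items = [19, 18, 2, 19, 3]
Entering loop: for v in items:

After execution: n_items = 3
3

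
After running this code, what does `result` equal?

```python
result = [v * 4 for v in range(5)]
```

Let's trace through this code step by step.

Initialize: result = [v * 4 for v in range(5)]

After execution: result = [0, 4, 8, 12, 16]
[0, 4, 8, 12, 16]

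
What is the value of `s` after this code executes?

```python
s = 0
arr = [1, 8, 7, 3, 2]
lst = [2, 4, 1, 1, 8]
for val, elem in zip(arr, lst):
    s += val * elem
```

Let's trace through this code step by step.

Initialize: s = 0
Initialize: arr = [1, 8, 7, 3, 2]
Initialize: lst = [2, 4, 1, 1, 8]
Entering loop: for val, elem in zip(arr, lst):

After execution: s = 60
60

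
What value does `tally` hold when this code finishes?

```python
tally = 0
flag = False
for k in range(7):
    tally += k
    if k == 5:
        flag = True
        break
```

Let's trace through this code step by step.

Initialize: tally = 0
Initialize: flag = False
Entering loop: for k in range(7):

After execution: tally = 15
15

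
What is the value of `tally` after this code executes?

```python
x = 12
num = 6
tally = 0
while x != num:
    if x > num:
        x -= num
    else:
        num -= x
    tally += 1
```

Let's trace through this code step by step.

Initialize: x = 12
Initialize: num = 6
Initialize: tally = 0
Entering loop: while x != num:

After execution: tally = 1
1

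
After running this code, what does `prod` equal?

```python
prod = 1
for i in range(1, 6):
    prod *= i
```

Let's trace through this code step by step.

Initialize: prod = 1
Entering loop: for i in range(1, 6):

After execution: prod = 120
120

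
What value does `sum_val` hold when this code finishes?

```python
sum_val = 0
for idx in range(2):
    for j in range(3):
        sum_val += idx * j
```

Let's trace through this code step by step.

Initialize: sum_val = 0
Entering loop: for idx in range(2):

After execution: sum_val = 3
3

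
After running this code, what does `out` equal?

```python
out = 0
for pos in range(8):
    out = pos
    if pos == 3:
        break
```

Let's trace through this code step by step.

Initialize: out = 0
Entering loop: for pos in range(8):

After execution: out = 3
3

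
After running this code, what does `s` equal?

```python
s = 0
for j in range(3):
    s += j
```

Let's trace through this code step by step.

Initialize: s = 0
Entering loop: for j in range(3):

After execution: s = 3
3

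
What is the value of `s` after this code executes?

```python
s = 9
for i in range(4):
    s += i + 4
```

Let's trace through this code step by step.

Initialize: s = 9
Entering loop: for i in range(4):

After execution: s = 31
31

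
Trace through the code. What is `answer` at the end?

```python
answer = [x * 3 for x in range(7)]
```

Let's trace through this code step by step.

Initialize: answer = [x * 3 for x in range(7)]

After execution: answer = [0, 3, 6, 9, 12, 15, 18]
[0, 3, 6, 9, 12, 15, 18]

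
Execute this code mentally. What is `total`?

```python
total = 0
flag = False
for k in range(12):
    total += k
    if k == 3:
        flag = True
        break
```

Let's trace through this code step by step.

Initialize: total = 0
Initialize: flag = False
Entering loop: for k in range(12):

After execution: total = 6
6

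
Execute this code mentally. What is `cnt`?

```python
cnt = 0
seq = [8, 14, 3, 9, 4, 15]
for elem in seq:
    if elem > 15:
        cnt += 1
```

Let's trace through this code step by step.

Initialize: cnt = 0
Initialize: seq = [8, 14, 3, 9, 4, 15]
Entering loop: for elem in seq:

After execution: cnt = 0
0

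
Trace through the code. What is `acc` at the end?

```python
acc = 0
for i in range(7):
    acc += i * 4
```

Let's trace through this code step by step.

Initialize: acc = 0
Entering loop: for i in range(7):

After execution: acc = 84
84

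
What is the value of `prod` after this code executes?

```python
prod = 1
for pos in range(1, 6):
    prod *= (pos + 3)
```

Let's trace through this code step by step.

Initialize: prod = 1
Entering loop: for pos in range(1, 6):

After execution: prod = 6720
6720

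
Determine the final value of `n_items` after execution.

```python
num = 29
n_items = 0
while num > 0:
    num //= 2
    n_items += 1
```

Let's trace through this code step by step.

Initialize: num = 29
Initialize: n_items = 0
Entering loop: while num > 0:

After execution: n_items = 5
5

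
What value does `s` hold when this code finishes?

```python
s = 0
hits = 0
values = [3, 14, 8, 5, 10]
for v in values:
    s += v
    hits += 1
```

Let's trace through this code step by step.

Initialize: s = 0
Initialize: hits = 0
Initialize: values = [3, 14, 8, 5, 10]
Entering loop: for v in values:

After execution: s = 40
40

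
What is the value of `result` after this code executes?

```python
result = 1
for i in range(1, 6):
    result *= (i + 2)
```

Let's trace through this code step by step.

Initialize: result = 1
Entering loop: for i in range(1, 6):

After execution: result = 2520
2520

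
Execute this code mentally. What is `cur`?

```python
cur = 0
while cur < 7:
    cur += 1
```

Let's trace through this code step by step.

Initialize: cur = 0
Entering loop: while cur < 7:

After execution: cur = 7
7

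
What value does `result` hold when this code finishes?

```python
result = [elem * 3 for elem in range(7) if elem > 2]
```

Let's trace through this code step by step.

Initialize: result = [elem * 3 for elem in range(7) if elem > 2]

After execution: result = [9, 12, 15, 18]
[9, 12, 15, 18]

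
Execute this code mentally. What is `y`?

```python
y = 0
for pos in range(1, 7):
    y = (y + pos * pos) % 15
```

Let's trace through this code step by step.

Initialize: y = 0
Entering loop: for pos in range(1, 7):

After execution: y = 1
1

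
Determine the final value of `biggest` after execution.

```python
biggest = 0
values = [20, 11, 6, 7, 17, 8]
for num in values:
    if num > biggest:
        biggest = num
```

Let's trace through this code step by step.

Initialize: biggest = 0
Initialize: values = [20, 11, 6, 7, 17, 8]
Entering loop: for num in values:

After execution: biggest = 20
20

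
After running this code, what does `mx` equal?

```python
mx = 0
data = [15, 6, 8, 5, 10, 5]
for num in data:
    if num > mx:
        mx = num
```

Let's trace through this code step by step.

Initialize: mx = 0
Initialize: data = [15, 6, 8, 5, 10, 5]
Entering loop: for num in data:

After execution: mx = 15
15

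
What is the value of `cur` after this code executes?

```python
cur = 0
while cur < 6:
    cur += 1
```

Let's trace through this code step by step.

Initialize: cur = 0
Entering loop: while cur < 6:

After execution: cur = 6
6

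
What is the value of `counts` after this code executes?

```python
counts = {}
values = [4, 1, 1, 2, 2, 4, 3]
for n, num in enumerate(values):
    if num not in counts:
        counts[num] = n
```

Let's trace through this code step by step.

Initialize: counts = {}
Initialize: values = [4, 1, 1, 2, 2, 4, 3]
Entering loop: for n, num in enumerate(values):

After execution: counts = {4: 0, 1: 1, 2: 3, 3: 6}
{4: 0, 1: 1, 2: 3, 3: 6}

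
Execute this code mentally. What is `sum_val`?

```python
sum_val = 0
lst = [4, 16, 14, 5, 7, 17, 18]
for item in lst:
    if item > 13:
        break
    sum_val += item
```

Let's trace through this code step by step.

Initialize: sum_val = 0
Initialize: lst = [4, 16, 14, 5, 7, 17, 18]
Entering loop: for item in lst:

After execution: sum_val = 4
4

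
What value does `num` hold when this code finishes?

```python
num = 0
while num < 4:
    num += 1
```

Let's trace through this code step by step.

Initialize: num = 0
Entering loop: while num < 4:

After execution: num = 4
4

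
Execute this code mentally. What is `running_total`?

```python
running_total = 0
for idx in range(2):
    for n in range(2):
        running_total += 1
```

Let's trace through this code step by step.

Initialize: running_total = 0
Entering loop: for idx in range(2):

After execution: running_total = 4
4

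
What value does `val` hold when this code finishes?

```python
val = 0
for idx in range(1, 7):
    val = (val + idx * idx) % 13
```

Let's trace through this code step by step.

Initialize: val = 0
Entering loop: for idx in range(1, 7):

After execution: val = 0
0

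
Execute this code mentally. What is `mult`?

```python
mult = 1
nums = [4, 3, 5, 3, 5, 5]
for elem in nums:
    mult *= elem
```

Let's trace through this code step by step.

Initialize: mult = 1
Initialize: nums = [4, 3, 5, 3, 5, 5]
Entering loop: for elem in nums:

After execution: mult = 4500
4500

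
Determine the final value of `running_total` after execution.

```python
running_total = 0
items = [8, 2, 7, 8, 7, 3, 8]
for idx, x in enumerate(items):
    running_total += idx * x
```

Let's trace through this code step by step.

Initialize: running_total = 0
Initialize: items = [8, 2, 7, 8, 7, 3, 8]
Entering loop: for idx, x in enumerate(items):

After execution: running_total = 131
131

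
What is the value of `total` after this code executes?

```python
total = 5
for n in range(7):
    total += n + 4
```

Let's trace through this code step by step.

Initialize: total = 5
Entering loop: for n in range(7):

After execution: total = 54
54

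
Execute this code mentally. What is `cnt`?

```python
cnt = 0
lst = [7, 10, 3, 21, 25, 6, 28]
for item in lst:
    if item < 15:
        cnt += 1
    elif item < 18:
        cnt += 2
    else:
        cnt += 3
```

Let's trace through this code step by step.

Initialize: cnt = 0
Initialize: lst = [7, 10, 3, 21, 25, 6, 28]
Entering loop: for item in lst:

After execution: cnt = 13
13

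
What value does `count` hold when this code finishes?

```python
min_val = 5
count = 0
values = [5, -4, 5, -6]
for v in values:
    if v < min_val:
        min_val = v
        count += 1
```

Let's trace through this code step by step.

Initialize: min_val = 5
Initialize: count = 0
Initialize: values = [5, -4, 5, -6]
Entering loop: for v in values:

After execution: count = 2
2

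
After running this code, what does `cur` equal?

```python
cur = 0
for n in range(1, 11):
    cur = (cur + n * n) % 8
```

Let's trace through this code step by step.

Initialize: cur = 0
Entering loop: for n in range(1, 11):

After execution: cur = 1
1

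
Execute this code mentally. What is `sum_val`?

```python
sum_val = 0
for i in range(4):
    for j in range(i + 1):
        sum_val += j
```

Let's trace through this code step by step.

Initialize: sum_val = 0
Entering loop: for i in range(4):

After execution: sum_val = 10
10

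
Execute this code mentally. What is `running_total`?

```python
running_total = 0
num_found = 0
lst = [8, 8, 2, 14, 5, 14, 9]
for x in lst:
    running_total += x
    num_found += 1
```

Let's trace through this code step by step.

Initialize: running_total = 0
Initialize: num_found = 0
Initialize: lst = [8, 8, 2, 14, 5, 14, 9]
Entering loop: for x in lst:

After execution: running_total = 60
60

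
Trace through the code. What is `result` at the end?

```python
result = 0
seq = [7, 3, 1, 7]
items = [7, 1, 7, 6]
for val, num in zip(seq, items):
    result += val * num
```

Let's trace through this code step by step.

Initialize: result = 0
Initialize: seq = [7, 3, 1, 7]
Initialize: items = [7, 1, 7, 6]
Entering loop: for val, num in zip(seq, items):

After execution: result = 101
101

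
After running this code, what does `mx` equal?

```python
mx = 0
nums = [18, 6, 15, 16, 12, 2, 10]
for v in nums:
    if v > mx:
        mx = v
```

Let's trace through this code step by step.

Initialize: mx = 0
Initialize: nums = [18, 6, 15, 16, 12, 2, 10]
Entering loop: for v in nums:

After execution: mx = 18
18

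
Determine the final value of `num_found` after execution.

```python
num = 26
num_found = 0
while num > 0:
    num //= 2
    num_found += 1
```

Let's trace through this code step by step.

Initialize: num = 26
Initialize: num_found = 0
Entering loop: while num > 0:

After execution: num_found = 5
5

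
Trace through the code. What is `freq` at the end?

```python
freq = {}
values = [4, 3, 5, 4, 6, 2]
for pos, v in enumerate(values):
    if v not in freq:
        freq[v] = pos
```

Let's trace through this code step by step.

Initialize: freq = {}
Initialize: values = [4, 3, 5, 4, 6, 2]
Entering loop: for pos, v in enumerate(values):

After execution: freq = {4: 0, 3: 1, 5: 2, 6: 4, 2: 5}
{4: 0, 3: 1, 5: 2, 6: 4, 2: 5}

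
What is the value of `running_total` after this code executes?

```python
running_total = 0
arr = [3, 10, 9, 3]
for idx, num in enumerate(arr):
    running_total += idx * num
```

Let's trace through this code step by step.

Initialize: running_total = 0
Initialize: arr = [3, 10, 9, 3]
Entering loop: for idx, num in enumerate(arr):

After execution: running_total = 37
37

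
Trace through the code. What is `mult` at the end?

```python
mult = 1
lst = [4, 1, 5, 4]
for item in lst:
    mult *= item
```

Let's trace through this code step by step.

Initialize: mult = 1
Initialize: lst = [4, 1, 5, 4]
Entering loop: for item in lst:

After execution: mult = 80
80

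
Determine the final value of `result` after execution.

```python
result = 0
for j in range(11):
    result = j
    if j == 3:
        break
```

Let's trace through this code step by step.

Initialize: result = 0
Entering loop: for j in range(11):

After execution: result = 3
3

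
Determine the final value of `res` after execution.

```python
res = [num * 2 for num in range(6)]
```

Let's trace through this code step by step.

Initialize: res = [num * 2 for num in range(6)]

After execution: res = [0, 2, 4, 6, 8, 10]
[0, 2, 4, 6, 8, 10]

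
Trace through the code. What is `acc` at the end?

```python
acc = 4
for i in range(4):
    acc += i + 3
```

Let's trace through this code step by step.

Initialize: acc = 4
Entering loop: for i in range(4):

After execution: acc = 22
22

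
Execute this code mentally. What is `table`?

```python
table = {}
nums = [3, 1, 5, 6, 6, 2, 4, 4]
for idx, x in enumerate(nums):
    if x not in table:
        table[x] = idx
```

Let's trace through this code step by step.

Initialize: table = {}
Initialize: nums = [3, 1, 5, 6, 6, 2, 4, 4]
Entering loop: for idx, x in enumerate(nums):

After execution: table = {3: 0, 1: 1, 5: 2, 6: 3, 2: 5, 4: 6}
{3: 0, 1: 1, 5: 2, 6: 3, 2: 5, 4: 6}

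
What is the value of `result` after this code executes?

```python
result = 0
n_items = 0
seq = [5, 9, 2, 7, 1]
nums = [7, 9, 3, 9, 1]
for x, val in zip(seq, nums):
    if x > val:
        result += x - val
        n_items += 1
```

Let's trace through this code step by step.

Initialize: result = 0
Initialize: n_items = 0
Initialize: seq = [5, 9, 2, 7, 1]
Initialize: nums = [7, 9, 3, 9, 1]
Entering loop: for x, val in zip(seq, nums):

After execution: result = 0
0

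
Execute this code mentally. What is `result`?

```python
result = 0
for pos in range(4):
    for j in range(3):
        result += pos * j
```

Let's trace through this code step by step.

Initialize: result = 0
Entering loop: for pos in range(4):

After execution: result = 18
18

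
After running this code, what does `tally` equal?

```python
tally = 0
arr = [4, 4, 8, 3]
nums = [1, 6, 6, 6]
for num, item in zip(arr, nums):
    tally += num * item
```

Let's trace through this code step by step.

Initialize: tally = 0
Initialize: arr = [4, 4, 8, 3]
Initialize: nums = [1, 6, 6, 6]
Entering loop: for num, item in zip(arr, nums):

After execution: tally = 94
94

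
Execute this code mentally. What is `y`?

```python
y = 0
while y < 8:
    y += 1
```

Let's trace through this code step by step.

Initialize: y = 0
Entering loop: while y < 8:

After execution: y = 8
8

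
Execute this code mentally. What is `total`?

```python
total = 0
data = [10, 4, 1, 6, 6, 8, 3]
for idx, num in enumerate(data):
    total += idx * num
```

Let's trace through this code step by step.

Initialize: total = 0
Initialize: data = [10, 4, 1, 6, 6, 8, 3]
Entering loop: for idx, num in enumerate(data):

After execution: total = 106
106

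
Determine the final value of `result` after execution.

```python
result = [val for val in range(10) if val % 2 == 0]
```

Let's trace through this code step by step.

Initialize: result = [val for val in range(10) if val % 2 == 0]

After execution: result = [0, 2, 4, 6, 8]
[0, 2, 4, 6, 8]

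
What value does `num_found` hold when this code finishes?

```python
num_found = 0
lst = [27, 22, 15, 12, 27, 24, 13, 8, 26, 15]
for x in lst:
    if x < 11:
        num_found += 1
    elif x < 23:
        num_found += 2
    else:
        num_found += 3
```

Let's trace through this code step by step.

Initialize: num_found = 0
Initialize: lst = [27, 22, 15, 12, 27, 24, 13, 8, 26, 15]
Entering loop: for x in lst:

After execution: num_found = 23
23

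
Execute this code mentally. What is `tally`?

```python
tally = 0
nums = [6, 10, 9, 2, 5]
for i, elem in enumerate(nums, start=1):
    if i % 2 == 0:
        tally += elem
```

Let's trace through this code step by step.

Initialize: tally = 0
Initialize: nums = [6, 10, 9, 2, 5]
Entering loop: for i, elem in enumerate(nums, start=1):

After execution: tally = 12
12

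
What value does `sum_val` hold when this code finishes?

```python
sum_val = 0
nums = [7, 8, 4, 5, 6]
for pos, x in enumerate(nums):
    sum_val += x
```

Let's trace through this code step by step.

Initialize: sum_val = 0
Initialize: nums = [7, 8, 4, 5, 6]
Entering loop: for pos, x in enumerate(nums):

After execution: sum_val = 30
30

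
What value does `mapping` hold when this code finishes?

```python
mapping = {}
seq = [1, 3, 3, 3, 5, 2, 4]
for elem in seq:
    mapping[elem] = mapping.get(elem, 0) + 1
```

Let's trace through this code step by step.

Initialize: mapping = {}
Initialize: seq = [1, 3, 3, 3, 5, 2, 4]
Entering loop: for elem in seq:

After execution: mapping = {1: 1, 3: 3, 5: 1, 2: 1, 4: 1}
{1: 1, 3: 3, 5: 1, 2: 1, 4: 1}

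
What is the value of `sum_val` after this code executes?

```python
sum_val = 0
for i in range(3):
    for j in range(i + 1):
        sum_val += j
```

Let's trace through this code step by step.

Initialize: sum_val = 0
Entering loop: for i in range(3):

After execution: sum_val = 4
4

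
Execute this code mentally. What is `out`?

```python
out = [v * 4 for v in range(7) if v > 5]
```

Let's trace through this code step by step.

Initialize: out = [v * 4 for v in range(7) if v > 5]

After execution: out = [24]
[24]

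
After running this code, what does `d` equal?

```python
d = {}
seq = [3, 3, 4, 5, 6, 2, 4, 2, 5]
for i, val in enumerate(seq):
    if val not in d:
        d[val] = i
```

Let's trace through this code step by step.

Initialize: d = {}
Initialize: seq = [3, 3, 4, 5, 6, 2, 4, 2, 5]
Entering loop: for i, val in enumerate(seq):

After execution: d = {3: 0, 4: 2, 5: 3, 6: 4, 2: 5}
{3: 0, 4: 2, 5: 3, 6: 4, 2: 5}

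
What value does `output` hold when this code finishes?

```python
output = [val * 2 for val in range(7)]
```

Let's trace through this code step by step.

Initialize: output = [val * 2 for val in range(7)]

After execution: output = [0, 2, 4, 6, 8, 10, 12]
[0, 2, 4, 6, 8, 10, 12]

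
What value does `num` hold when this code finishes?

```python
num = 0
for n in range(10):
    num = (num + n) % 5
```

Let's trace through this code step by step.

Initialize: num = 0
Entering loop: for n in range(10):

After execution: num = 0
0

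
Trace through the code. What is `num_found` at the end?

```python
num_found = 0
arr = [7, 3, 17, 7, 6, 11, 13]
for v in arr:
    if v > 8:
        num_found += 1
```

Let's trace through this code step by step.

Initialize: num_found = 0
Initialize: arr = [7, 3, 17, 7, 6, 11, 13]
Entering loop: for v in arr:

After execution: num_found = 3
3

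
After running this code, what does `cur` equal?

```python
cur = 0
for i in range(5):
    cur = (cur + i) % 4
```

Let's trace through this code step by step.

Initialize: cur = 0
Entering loop: for i in range(5):

After execution: cur = 2
2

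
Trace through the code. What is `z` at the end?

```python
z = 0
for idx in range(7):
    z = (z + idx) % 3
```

Let's trace through this code step by step.

Initialize: z = 0
Entering loop: for idx in range(7):

After execution: z = 0
0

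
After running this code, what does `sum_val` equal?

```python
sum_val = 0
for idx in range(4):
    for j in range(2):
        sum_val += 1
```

Let's trace through this code step by step.

Initialize: sum_val = 0
Entering loop: for idx in range(4):

After execution: sum_val = 8
8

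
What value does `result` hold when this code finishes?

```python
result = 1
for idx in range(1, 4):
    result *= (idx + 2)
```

Let's trace through this code step by step.

Initialize: result = 1
Entering loop: for idx in range(1, 4):

After execution: result = 60
60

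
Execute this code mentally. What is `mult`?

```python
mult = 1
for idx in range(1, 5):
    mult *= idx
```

Let's trace through this code step by step.

Initialize: mult = 1
Entering loop: for idx in range(1, 5):

After execution: mult = 24
24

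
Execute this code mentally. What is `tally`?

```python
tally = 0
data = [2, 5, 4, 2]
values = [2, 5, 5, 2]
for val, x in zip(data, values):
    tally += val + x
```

Let's trace through this code step by step.

Initialize: tally = 0
Initialize: data = [2, 5, 4, 2]
Initialize: values = [2, 5, 5, 2]
Entering loop: for val, x in zip(data, values):

After execution: tally = 27
27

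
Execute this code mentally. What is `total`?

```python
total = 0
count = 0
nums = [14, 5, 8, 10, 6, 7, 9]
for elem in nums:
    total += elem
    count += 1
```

Let's trace through this code step by step.

Initialize: total = 0
Initialize: count = 0
Initialize: nums = [14, 5, 8, 10, 6, 7, 9]
Entering loop: for elem in nums:

After execution: total = 59
59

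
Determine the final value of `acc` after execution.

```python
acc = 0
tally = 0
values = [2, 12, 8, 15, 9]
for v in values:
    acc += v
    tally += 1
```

Let's trace through this code step by step.

Initialize: acc = 0
Initialize: tally = 0
Initialize: values = [2, 12, 8, 15, 9]
Entering loop: for v in values:

After execution: acc = 46
46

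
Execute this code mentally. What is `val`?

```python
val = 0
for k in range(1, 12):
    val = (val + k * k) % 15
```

Let's trace through this code step by step.

Initialize: val = 0
Entering loop: for k in range(1, 12):

After execution: val = 11
11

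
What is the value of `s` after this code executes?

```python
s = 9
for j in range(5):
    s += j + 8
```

Let's trace through this code step by step.

Initialize: s = 9
Entering loop: for j in range(5):

After execution: s = 59
59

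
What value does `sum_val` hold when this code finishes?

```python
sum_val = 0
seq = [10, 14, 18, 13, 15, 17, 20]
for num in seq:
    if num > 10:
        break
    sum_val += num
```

Let's trace through this code step by step.

Initialize: sum_val = 0
Initialize: seq = [10, 14, 18, 13, 15, 17, 20]
Entering loop: for num in seq:

After execution: sum_val = 10
10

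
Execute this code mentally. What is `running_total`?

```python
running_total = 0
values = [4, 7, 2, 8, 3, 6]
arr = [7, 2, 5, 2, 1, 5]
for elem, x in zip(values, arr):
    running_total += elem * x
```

Let's trace through this code step by step.

Initialize: running_total = 0
Initialize: values = [4, 7, 2, 8, 3, 6]
Initialize: arr = [7, 2, 5, 2, 1, 5]
Entering loop: for elem, x in zip(values, arr):

After execution: running_total = 101
101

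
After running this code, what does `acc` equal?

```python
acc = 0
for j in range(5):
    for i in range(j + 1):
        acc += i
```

Let's trace through this code step by step.

Initialize: acc = 0
Entering loop: for j in range(5):

After execution: acc = 20
20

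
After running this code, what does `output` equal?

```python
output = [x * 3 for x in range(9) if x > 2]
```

Let's trace through this code step by step.

Initialize: output = [x * 3 for x in range(9) if x > 2]

After execution: output = [9, 12, 15, 18, 21, 24]
[9, 12, 15, 18, 21, 24]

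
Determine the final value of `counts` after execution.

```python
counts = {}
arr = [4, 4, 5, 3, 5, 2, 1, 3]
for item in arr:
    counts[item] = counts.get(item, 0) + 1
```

Let's trace through this code step by step.

Initialize: counts = {}
Initialize: arr = [4, 4, 5, 3, 5, 2, 1, 3]
Entering loop: for item in arr:

After execution: counts = {4: 2, 5: 2, 3: 2, 2: 1, 1: 1}
{4: 2, 5: 2, 3: 2, 2: 1, 1: 1}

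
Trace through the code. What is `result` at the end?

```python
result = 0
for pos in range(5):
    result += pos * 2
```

Let's trace through this code step by step.

Initialize: result = 0
Entering loop: for pos in range(5):

After execution: result = 20
20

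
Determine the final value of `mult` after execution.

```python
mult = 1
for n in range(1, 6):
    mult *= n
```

Let's trace through this code step by step.

Initialize: mult = 1
Entering loop: for n in range(1, 6):

After execution: mult = 120
120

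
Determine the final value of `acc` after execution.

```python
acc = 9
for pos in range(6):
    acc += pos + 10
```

Let's trace through this code step by step.

Initialize: acc = 9
Entering loop: for pos in range(6):

After execution: acc = 84
84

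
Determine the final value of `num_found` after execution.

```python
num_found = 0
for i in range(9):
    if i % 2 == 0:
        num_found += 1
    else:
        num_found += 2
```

Let's trace through this code step by step.

Initialize: num_found = 0
Entering loop: for i in range(9):

After execution: num_found = 13
13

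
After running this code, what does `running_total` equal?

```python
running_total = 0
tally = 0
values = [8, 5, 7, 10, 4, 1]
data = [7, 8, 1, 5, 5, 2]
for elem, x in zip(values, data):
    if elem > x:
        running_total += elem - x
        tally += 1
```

Let's trace through this code step by step.

Initialize: running_total = 0
Initialize: tally = 0
Initialize: values = [8, 5, 7, 10, 4, 1]
Initialize: data = [7, 8, 1, 5, 5, 2]
Entering loop: for elem, x in zip(values, data):

After execution: running_total = 12
12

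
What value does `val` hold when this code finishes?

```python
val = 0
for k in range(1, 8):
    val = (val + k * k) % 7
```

Let's trace through this code step by step.

Initialize: val = 0
Entering loop: for k in range(1, 8):

After execution: val = 0
0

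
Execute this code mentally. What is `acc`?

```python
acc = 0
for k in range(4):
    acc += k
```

Let's trace through this code step by step.

Initialize: acc = 0
Entering loop: for k in range(4):

After execution: acc = 6
6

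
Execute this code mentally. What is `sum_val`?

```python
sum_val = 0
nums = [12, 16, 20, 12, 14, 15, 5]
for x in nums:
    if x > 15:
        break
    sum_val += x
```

Let's trace through this code step by step.

Initialize: sum_val = 0
Initialize: nums = [12, 16, 20, 12, 14, 15, 5]
Entering loop: for x in nums:

After execution: sum_val = 12
12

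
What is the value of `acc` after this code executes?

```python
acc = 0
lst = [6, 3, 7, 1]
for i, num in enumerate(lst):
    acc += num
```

Let's trace through this code step by step.

Initialize: acc = 0
Initialize: lst = [6, 3, 7, 1]
Entering loop: for i, num in enumerate(lst):

After execution: acc = 17
17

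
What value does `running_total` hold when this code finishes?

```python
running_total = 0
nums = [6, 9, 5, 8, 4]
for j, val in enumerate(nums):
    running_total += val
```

Let's trace through this code step by step.

Initialize: running_total = 0
Initialize: nums = [6, 9, 5, 8, 4]
Entering loop: for j, val in enumerate(nums):

After execution: running_total = 32
32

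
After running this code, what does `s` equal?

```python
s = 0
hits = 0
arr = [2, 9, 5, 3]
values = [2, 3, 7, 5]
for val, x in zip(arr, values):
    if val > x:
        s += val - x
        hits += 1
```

Let's trace through this code step by step.

Initialize: s = 0
Initialize: hits = 0
Initialize: arr = [2, 9, 5, 3]
Initialize: values = [2, 3, 7, 5]
Entering loop: for val, x in zip(arr, values):

After execution: s = 6
6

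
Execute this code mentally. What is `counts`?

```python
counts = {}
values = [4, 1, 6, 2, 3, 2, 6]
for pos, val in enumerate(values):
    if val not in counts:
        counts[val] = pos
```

Let's trace through this code step by step.

Initialize: counts = {}
Initialize: values = [4, 1, 6, 2, 3, 2, 6]
Entering loop: for pos, val in enumerate(values):

After execution: counts = {4: 0, 1: 1, 6: 2, 2: 3, 3: 4}
{4: 0, 1: 1, 6: 2, 2: 3, 3: 4}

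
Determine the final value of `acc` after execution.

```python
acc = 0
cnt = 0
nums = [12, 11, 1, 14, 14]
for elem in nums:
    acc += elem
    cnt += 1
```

Let's trace through this code step by step.

Initialize: acc = 0
Initialize: cnt = 0
Initialize: nums = [12, 11, 1, 14, 14]
Entering loop: for elem in nums:

After execution: acc = 52
52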